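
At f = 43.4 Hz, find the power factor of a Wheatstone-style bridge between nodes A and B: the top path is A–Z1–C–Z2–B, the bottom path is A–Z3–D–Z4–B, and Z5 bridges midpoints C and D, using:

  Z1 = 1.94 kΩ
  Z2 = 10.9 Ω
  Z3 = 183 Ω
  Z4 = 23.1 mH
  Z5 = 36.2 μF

Step 1 — Angular frequency: ω = 2π·f = 2π·43.4 = 272.7 rad/s.
Step 2 — Component impedances:
  Z1: Z = R = 1940 Ω
  Z2: Z = R = 10.9 Ω
  Z3: Z = R = 183 Ω
  Z4: Z = jωL = j·272.7·0.0231 = 0 + j6.299 Ω
  Z5: Z = 1/(jωC) = -j/(ω·C) = 0 - j101.3 Ω
Step 3 — Bridge requires nodal analysis (the Z5 bridge couples midpoints C and D, so the two paths cannot be reduced to a simple series/parallel combination). Setting node B to ground and injecting 1 A at node A, the 3-node admittance system at A, C, D solves to V_A = Z_AB = 167.3 + j5.61 Ω = 167.3∠1.9° Ω.
Step 4 — Power factor: PF = cos(φ) = Re(Z)/|Z| = 167.25/167.345 = 0.9994.
Step 5 — Type: Im(Z) = 5.61 ⇒ lagging (phase φ = 1.9°).

PF = 0.9994 (lagging, φ = 1.9°)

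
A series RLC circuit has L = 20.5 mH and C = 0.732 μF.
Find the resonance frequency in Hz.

Step 1 — Resonance condition Im(Z)=0 gives ω₀ = 1/√(LC).
Step 2 — ω₀ = 1/√(0.0205·7.32e-07) = 8163 rad/s.
Step 3 — f₀ = ω₀/(2π) = 1299 Hz.

f₀ = 1299 Hz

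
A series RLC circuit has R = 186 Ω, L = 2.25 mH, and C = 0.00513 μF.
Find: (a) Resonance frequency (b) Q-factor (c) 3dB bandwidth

Step 1 — Resonance: ω₀ = 1/√(LC) = 1/√(0.00225·5.13e-09) = 2.943e+05 rad/s.
Step 2 — f₀ = ω₀/(2π) = 4.685e+04 Hz.
Step 3 — Series Q: Q = ω₀L/R = 2.943e+05·0.00225/186 = 3.561.
Step 4 — Bandwidth: Δω = ω₀/Q = 8.267e+04 rad/s; BW = Δω/(2π) = 1.316e+04 Hz.

(a) f₀ = 4.685e+04 Hz  (b) Q = 3.561  (c) BW = 1.316e+04 Hz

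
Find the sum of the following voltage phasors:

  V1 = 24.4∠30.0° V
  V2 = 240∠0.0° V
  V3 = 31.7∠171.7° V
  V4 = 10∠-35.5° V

Step 1 — Convert each phasor to rectangular form:
  V1 = 24.4·(cos(30.0°) + j·sin(30.0°)) = 21.13 + j12.2 V
  V2 = 240·(cos(0.0°) + j·sin(0.0°)) = 240 V
  V3 = 31.7·(cos(171.7°) + j·sin(171.7°)) = -31.37 + j4.576 V
  V4 = 10·(cos(-35.5°) + j·sin(-35.5°)) = 8.141 - j5.807 V
Step 2 — Sum components: V_total = 237.9 + j10.97 V.
Step 3 — Convert to polar: |V_total| = 238.2 V, ∠V_total = 2.6°.

V_total = 238.2∠2.6° V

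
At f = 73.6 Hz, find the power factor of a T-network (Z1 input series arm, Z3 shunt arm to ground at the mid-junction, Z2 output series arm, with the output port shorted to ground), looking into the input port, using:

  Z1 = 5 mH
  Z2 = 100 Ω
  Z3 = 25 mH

Step 1 — Angular frequency: ω = 2π·f = 2π·73.6 = 462.4 rad/s.
Step 2 — Component impedances:
  Z1: Z = jωL = j·462.4·0.005 = 0 + j2.312 Ω
  Z2: Z = R = 100 Ω
  Z3: Z = jωL = j·462.4·0.025 = 0 + j11.56 Ω
Step 3 — With the output port shorted to ground, the output series arm Z2 runs from the junction to ground; the shunt arm Z3 also runs from the junction to ground. They appear in parallel: Z3 || Z2 = 1.319 + j11.41 Ω.
Step 4 — Series with input arm Z1: Z_in = Z1 + (Z3 || Z2) = 1.319 + j13.72 Ω = 13.78∠84.5° Ω.
Step 5 — Power factor: PF = cos(φ) = Re(Z)/|Z| = 1.319/13.784 = 0.09569.
Step 6 — Type: Im(Z) = 13.72 ⇒ lagging (phase φ = 84.5°).

PF = 0.09569 (lagging, φ = 84.5°)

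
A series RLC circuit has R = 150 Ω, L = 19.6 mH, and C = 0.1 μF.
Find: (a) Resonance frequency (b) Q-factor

Step 1 — Resonance condition Im(Z)=0 gives ω₀ = 1/√(LC).
Step 2 — ω₀ = 1/√(0.0196·1e-07) = 2.259e+04 rad/s.
Step 3 — f₀ = ω₀/(2π) = 3595 Hz.
Step 4 — Series Q: Q = ω₀L/R = 2.259e+04·0.0196/150 = 2.951.

(a) f₀ = 3595 Hz  (b) Q = 2.951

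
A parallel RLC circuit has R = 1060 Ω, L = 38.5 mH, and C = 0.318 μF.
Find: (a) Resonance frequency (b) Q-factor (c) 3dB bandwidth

Step 1 — Resonance: ω₀ = 1/√(LC) = 1/√(0.0385·3.18e-07) = 9038 rad/s.
Step 2 — f₀ = ω₀/(2π) = 1438 Hz.
Step 3 — Parallel Q: Q = R/(ω₀L) = 1060/(9038·0.0385) = 3.046.
Step 4 — Bandwidth: Δω = ω₀/Q = 2967 rad/s; BW = Δω/(2π) = 472.2 Hz.

(a) f₀ = 1438 Hz  (b) Q = 3.046  (c) BW = 472.2 Hz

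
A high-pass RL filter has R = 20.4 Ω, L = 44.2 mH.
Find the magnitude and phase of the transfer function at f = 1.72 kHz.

Step 1 — Angular frequency: ω = 2π·1720 = 1.081e+04 rad/s.
Step 2 — Transfer function: H(jω) = jωL/(R + jωL).
Step 3 — Numerator jωL = j·477.7; denominator R + jωL = 20.4 + j477.7.
Step 4 — H = 0.9982 + j0.04263.
Step 5 — Magnitude: |H| = 0.9991 (-0.0 dB); phase: φ = 2.4°.

|H| = 0.9991 (-0.0 dB), φ = 2.4°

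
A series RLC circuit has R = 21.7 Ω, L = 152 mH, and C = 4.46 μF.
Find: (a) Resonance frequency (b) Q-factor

Step 1 — Resonance condition Im(Z)=0 gives ω₀ = 1/√(LC).
Step 2 — ω₀ = 1/√(0.152·4.46e-06) = 1215 rad/s.
Step 3 — f₀ = ω₀/(2π) = 193.3 Hz.
Step 4 — Series Q: Q = ω₀L/R = 1215·0.152/21.7 = 8.507.

(a) f₀ = 193.3 Hz  (b) Q = 8.507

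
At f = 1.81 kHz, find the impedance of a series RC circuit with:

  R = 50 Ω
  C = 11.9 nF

Step 1 — Angular frequency: ω = 2π·f = 2π·1810 = 1.137e+04 rad/s.
Step 2 — Component impedances:
  R: Z = R = 50 Ω
  C: Z = 1/(jωC) = -j/(ω·C) = 0 - j7389 Ω
Step 3 — Series combination: Z_total = R + C = 50 - j7389 Ω = 7389∠-89.6° Ω.

Z = 50 - j7389 Ω = 7389∠-89.6° Ω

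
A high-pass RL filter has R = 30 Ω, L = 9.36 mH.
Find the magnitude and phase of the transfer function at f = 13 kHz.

Step 1 — Angular frequency: ω = 2π·1.3e+04 = 8.168e+04 rad/s.
Step 2 — Transfer function: H(jω) = jωL/(R + jωL).
Step 3 — Numerator jωL = j·764.5; denominator R + jωL = 30 + j764.5.
Step 4 — H = 0.9985 + j0.03918.
Step 5 — Magnitude: |H| = 0.9992 (-0.0 dB); phase: φ = 2.2°.

|H| = 0.9992 (-0.0 dB), φ = 2.2°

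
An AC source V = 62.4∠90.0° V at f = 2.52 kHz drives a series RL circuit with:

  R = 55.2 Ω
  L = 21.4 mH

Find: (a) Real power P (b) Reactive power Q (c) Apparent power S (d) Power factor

Step 1 — Angular frequency: ω = 2π·f = 2π·2520 = 1.583e+04 rad/s.
Step 2 — Component impedances:
  R: Z = R = 55.2 Ω
  L: Z = jωL = j·1.583e+04·0.0214 = 0 + j338.8 Ω
Step 3 — Series combination: Z_total = R + L = 55.2 + j338.8 Ω = 343.3∠80.7° Ω.
Step 4 — Source phasor: V = 62.4∠90.0° V = 0 + j62.4 V.
Step 5 — Current: I = V / Z = 0.1794 + j0.02923 A = 0.1818∠9.3° A.
Step 6 — Complex power: S = V·I* = 1.824 + j11.19 VA.
Step 7 — Real power: P = Re(S) = 1.824 W.
Step 8 — Reactive power: Q = Im(S) = 11.19 VAR.
Step 9 — Apparent power: |S| = 11.34 VA.
Step 10 — Power factor: PF = P/|S| = 0.1608 (lagging).

(a) P = 1.824 W  (b) Q = 11.19 VAR  (c) S = 11.34 VA  (d) PF = 0.1608 (lagging)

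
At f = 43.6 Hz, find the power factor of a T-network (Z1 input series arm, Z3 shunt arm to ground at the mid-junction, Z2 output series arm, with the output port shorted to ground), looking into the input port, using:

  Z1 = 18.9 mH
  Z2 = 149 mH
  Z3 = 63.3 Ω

Step 1 — Angular frequency: ω = 2π·f = 2π·43.6 = 273.9 rad/s.
Step 2 — Component impedances:
  Z1: Z = jωL = j·273.9·0.0189 = 0 + j5.178 Ω
  Z2: Z = jωL = j·273.9·0.149 = 0 + j40.82 Ω
  Z3: Z = R = 63.3 Ω
Step 3 — With the output port shorted to ground, the output series arm Z2 runs from the junction to ground; the shunt arm Z3 also runs from the junction to ground. They appear in parallel: Z3 || Z2 = 18.59 + j28.83 Ω.
Step 4 — Series with input arm Z1: Z_in = Z1 + (Z3 || Z2) = 18.59 + j34.01 Ω = 38.76∠61.3° Ω.
Step 5 — Power factor: PF = cos(φ) = Re(Z)/|Z| = 18.591/38.757 = 0.4797.
Step 6 — Type: Im(Z) = 34.01 ⇒ lagging (phase φ = 61.3°).

PF = 0.4797 (lagging, φ = 61.3°)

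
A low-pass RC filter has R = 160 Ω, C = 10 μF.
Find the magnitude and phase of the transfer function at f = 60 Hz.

Step 1 — Angular frequency: ω = 2π·60 = 377 rad/s.
Step 2 — Transfer function: H(jω) = 1/(1 + jωRC).
Step 3 — Denominator: 1 + jωRC = 1 + j·377·160·1e-05 = 1 + j0.6032.
Step 4 — H = 0.7332 - j0.4423.
Step 5 — Magnitude: |H| = 0.8563 (-1.3 dB); phase: φ = -31.1°.

|H| = 0.8563 (-1.3 dB), φ = -31.1°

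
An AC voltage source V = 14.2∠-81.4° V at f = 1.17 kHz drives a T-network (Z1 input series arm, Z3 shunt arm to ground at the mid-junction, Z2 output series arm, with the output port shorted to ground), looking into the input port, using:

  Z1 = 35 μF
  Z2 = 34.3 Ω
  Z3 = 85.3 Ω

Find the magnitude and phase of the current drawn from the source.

Step 1 — Angular frequency: ω = 2π·f = 2π·1170 = 7351 rad/s.
Step 2 — Component impedances:
  Z1: Z = 1/(jωC) = -j/(ω·C) = 0 - j3.887 Ω
  Z2: Z = R = 34.3 Ω
  Z3: Z = R = 85.3 Ω
Step 3 — With the output port shorted to ground, the output series arm Z2 runs from the junction to ground; the shunt arm Z3 also runs from the junction to ground. They appear in parallel: Z3 || Z2 = 24.46 Ω.
Step 4 — Series with input arm Z1: Z_in = Z1 + (Z3 || Z2) = 24.46 - j3.887 Ω = 24.77∠-9.0° Ω.
Step 5 — Source phasor: V = 14.2∠-81.4° V = 2.123 - j14.04 V.
Step 6 — Ohm's law: I = V / Z_total = (2.123 - j14.04) / (24.46 - j3.887) = 0.1736 - j0.5464 A.
Step 7 — Convert to polar: |I| = 0.5733 A, ∠I = -72.4°.

I = 0.5733∠-72.4° A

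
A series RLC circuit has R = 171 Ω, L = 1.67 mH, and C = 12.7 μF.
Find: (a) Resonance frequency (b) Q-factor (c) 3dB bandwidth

Step 1 — Resonance: ω₀ = 1/√(LC) = 1/√(0.00167·1.27e-05) = 6867 rad/s.
Step 2 — f₀ = ω₀/(2π) = 1093 Hz.
Step 3 — Series Q: Q = ω₀L/R = 6867·0.00167/171 = 0.06706.
Step 4 — Bandwidth: Δω = ω₀/Q = 1.024e+05 rad/s; BW = Δω/(2π) = 1.63e+04 Hz.

(a) f₀ = 1093 Hz  (b) Q = 0.06706  (c) BW = 1.63e+04 Hz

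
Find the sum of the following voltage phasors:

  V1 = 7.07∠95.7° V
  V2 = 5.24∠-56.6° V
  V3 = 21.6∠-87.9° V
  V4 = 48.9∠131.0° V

Step 1 — Convert each phasor to rectangular form:
  V1 = 7.07·(cos(95.7°) + j·sin(95.7°)) = -0.7022 + j7.035 V
  V2 = 5.24·(cos(-56.6°) + j·sin(-56.6°)) = 2.885 - j4.375 V
  V3 = 21.6·(cos(-87.9°) + j·sin(-87.9°)) = 0.7915 - j21.59 V
  V4 = 48.9·(cos(131.0°) + j·sin(131.0°)) = -32.08 + j36.91 V
Step 2 — Sum components: V_total = -29.11 + j17.98 V.
Step 3 — Convert to polar: |V_total| = 34.21 V, ∠V_total = 148.3°.

V_total = 34.21∠148.3° V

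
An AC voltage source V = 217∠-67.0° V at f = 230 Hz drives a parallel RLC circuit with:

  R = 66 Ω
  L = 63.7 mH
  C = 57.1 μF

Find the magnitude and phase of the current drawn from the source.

Step 1 — Angular frequency: ω = 2π·f = 2π·230 = 1445 rad/s.
Step 2 — Component impedances:
  R: Z = R = 66 Ω
  L: Z = jωL = j·1445·0.0637 = 0 + j92.05 Ω
  C: Z = 1/(jωC) = -j/(ω·C) = 0 - j12.12 Ω
Step 3 — Parallel combination: 1/Z_total = 1/R + 1/L + 1/C; Z_total = 2.825 - j13.36 Ω = 13.65∠-78.1° Ω.
Step 4 — Source phasor: V = 217∠-67.0° V = 84.79 - j199.7 V.
Step 5 — Ohm's law: I = V / Z_total = (84.79 - j199.7) / (2.825 - j13.36) = 15.6 + j3.049 A.
Step 6 — Convert to polar: |I| = 15.89 A, ∠I = 11.1°.

I = 15.89∠11.1° A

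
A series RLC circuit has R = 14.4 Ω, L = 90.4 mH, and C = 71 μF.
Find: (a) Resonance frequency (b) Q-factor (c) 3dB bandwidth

Step 1 — Resonance condition Im(Z)=0 gives ω₀ = 1/√(LC).
Step 2 — ω₀ = 1/√(0.0904·7.1e-05) = 394.7 rad/s.
Step 3 — f₀ = ω₀/(2π) = 62.82 Hz.
Step 4 — Series Q: Q = ω₀L/R = 394.7·0.0904/14.4 = 2.478.
Step 5 — 3dB bandwidth: Δω = ω₀/Q = 159.3 rad/s; BW = Δω/(2π) = 25.35 Hz.

(a) f₀ = 62.82 Hz  (b) Q = 2.478  (c) BW = 25.35 Hz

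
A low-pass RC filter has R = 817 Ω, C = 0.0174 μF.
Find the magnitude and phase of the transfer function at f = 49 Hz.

Step 1 — Angular frequency: ω = 2π·49 = 307.9 rad/s.
Step 2 — Transfer function: H(jω) = 1/(1 + jωRC).
Step 3 — Denominator: 1 + jωRC = 1 + j·307.9·817·1.74e-08 = 1 + j0.004377.
Step 4 — H = 1 - j0.004377.
Step 5 — Magnitude: |H| = 1 (-0.0 dB); phase: φ = -0.3°.

|H| = 1 (-0.0 dB), φ = -0.3°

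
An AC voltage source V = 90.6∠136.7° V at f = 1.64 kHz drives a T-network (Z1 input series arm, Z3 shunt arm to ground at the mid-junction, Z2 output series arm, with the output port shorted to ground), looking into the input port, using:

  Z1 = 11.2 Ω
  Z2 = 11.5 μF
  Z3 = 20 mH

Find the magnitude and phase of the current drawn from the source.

Step 1 — Angular frequency: ω = 2π·f = 2π·1640 = 1.03e+04 rad/s.
Step 2 — Component impedances:
  Z1: Z = R = 11.2 Ω
  Z2: Z = 1/(jωC) = -j/(ω·C) = 0 - j8.439 Ω
  Z3: Z = jωL = j·1.03e+04·0.02 = 0 + j206.1 Ω
Step 3 — With the output port shorted to ground, the output series arm Z2 runs from the junction to ground; the shunt arm Z3 also runs from the junction to ground. They appear in parallel: Z3 || Z2 = 0 - j8.799 Ω.
Step 4 — Series with input arm Z1: Z_in = Z1 + (Z3 || Z2) = 11.2 - j8.799 Ω = 14.24∠-38.2° Ω.
Step 5 — Source phasor: V = 90.6∠136.7° V = -65.94 + j62.14 V.
Step 6 — Ohm's law: I = V / Z_total = (-65.94 + j62.14) / (11.2 - j8.799) = -6.335 + j0.5705 A.
Step 7 — Convert to polar: |I| = 6.361 A, ∠I = 174.9°.

I = 6.361∠174.9° A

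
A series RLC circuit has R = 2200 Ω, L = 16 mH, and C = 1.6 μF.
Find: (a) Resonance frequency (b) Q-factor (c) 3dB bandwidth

Step 1 — Resonance condition Im(Z)=0 gives ω₀ = 1/√(LC).
Step 2 — ω₀ = 1/√(0.016·1.6e-06) = 6250 rad/s.
Step 3 — f₀ = ω₀/(2π) = 994.7 Hz.
Step 4 — Series Q: Q = ω₀L/R = 6250·0.016/2200 = 0.04545.
Step 5 — 3dB bandwidth: Δω = ω₀/Q = 1.375e+05 rad/s; BW = Δω/(2π) = 2.188e+04 Hz.

(a) f₀ = 994.7 Hz  (b) Q = 0.04545  (c) BW = 2.188e+04 Hz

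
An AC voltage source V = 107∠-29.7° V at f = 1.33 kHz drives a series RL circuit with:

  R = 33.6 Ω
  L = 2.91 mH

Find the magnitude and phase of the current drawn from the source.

Step 1 — Angular frequency: ω = 2π·f = 2π·1330 = 8357 rad/s.
Step 2 — Component impedances:
  R: Z = R = 33.6 Ω
  L: Z = jωL = j·8357·0.00291 = 0 + j24.32 Ω
Step 3 — Series combination: Z_total = R + L = 33.6 + j24.32 Ω = 41.48∠35.9° Ω.
Step 4 — Source phasor: V = 107∠-29.7° V = 92.94 - j53.01 V.
Step 5 — Ohm's law: I = V / Z_total = (92.94 - j53.01) / (33.6 + j24.32) = 1.066 - j2.349 A.
Step 6 — Convert to polar: |I| = 2.58 A, ∠I = -65.6°.

I = 2.58∠-65.6° A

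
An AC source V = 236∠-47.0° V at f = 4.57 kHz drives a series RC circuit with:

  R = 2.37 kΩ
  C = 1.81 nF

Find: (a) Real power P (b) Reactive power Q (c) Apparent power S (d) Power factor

Step 1 — Angular frequency: ω = 2π·f = 2π·4570 = 2.871e+04 rad/s.
Step 2 — Component impedances:
  R: Z = R = 2370 Ω
  C: Z = 1/(jωC) = -j/(ω·C) = 0 - j1.924e+04 Ω
Step 3 — Series combination: Z_total = R + C = 2370 - j1.924e+04 Ω = 1.939e+04∠-83.0° Ω.
Step 4 — Source phasor: V = 236∠-47.0° V = 161 - j172.6 V.
Step 5 — Current: I = V / Z = 0.009851 + j0.007152 A = 0.01217∠36.0° A.
Step 6 — Complex power: S = V·I* = 0.3512 - j2.851 VA.
Step 7 — Real power: P = Re(S) = 0.3512 W.
Step 8 — Reactive power: Q = Im(S) = -2.851 VAR.
Step 9 — Apparent power: |S| = 2.873 VA.
Step 10 — Power factor: PF = P/|S| = 0.1223 (leading).

(a) P = 0.3512 W  (b) Q = -2.851 VAR  (c) S = 2.873 VA  (d) PF = 0.1223 (leading)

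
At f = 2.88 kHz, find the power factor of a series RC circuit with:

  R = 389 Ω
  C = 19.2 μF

Step 1 — Angular frequency: ω = 2π·f = 2π·2880 = 1.81e+04 rad/s.
Step 2 — Component impedances:
  R: Z = R = 389 Ω
  C: Z = 1/(jωC) = -j/(ω·C) = 0 - j2.878 Ω
Step 3 — Series combination: Z_total = R + C = 389 - j2.878 Ω = 389∠-0.4° Ω.
Step 4 — Power factor: PF = cos(φ) = Re(Z)/|Z| = 389/389 = 1.
Step 5 — Type: Im(Z) = -2.878 ⇒ leading (phase φ = -0.4°).

PF = 1 (leading, φ = -0.4°)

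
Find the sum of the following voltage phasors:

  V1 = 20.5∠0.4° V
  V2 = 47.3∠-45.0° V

Step 1 — Convert each phasor to rectangular form:
  V1 = 20.5·(cos(0.4°) + j·sin(0.4°)) = 20.5 + j0.1431 V
  V2 = 47.3·(cos(-45.0°) + j·sin(-45.0°)) = 33.45 - j33.45 V
Step 2 — Sum components: V_total = 53.95 - j33.3 V.
Step 3 — Convert to polar: |V_total| = 63.4 V, ∠V_total = -31.7°.

V_total = 63.4∠-31.7° V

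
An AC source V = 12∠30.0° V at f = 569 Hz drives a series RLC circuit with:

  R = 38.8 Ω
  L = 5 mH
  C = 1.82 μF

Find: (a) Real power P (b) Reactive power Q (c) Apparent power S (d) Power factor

Step 1 — Angular frequency: ω = 2π·f = 2π·569 = 3575 rad/s.
Step 2 — Component impedances:
  R: Z = R = 38.8 Ω
  L: Z = jωL = j·3575·0.005 = 0 + j17.88 Ω
  C: Z = 1/(jωC) = -j/(ω·C) = 0 - j153.7 Ω
Step 3 — Series combination: Z_total = R + L + C = 38.8 - j135.8 Ω = 141.2∠-74.1° Ω.
Step 4 — Source phasor: V = 12∠30.0° V = 10.39 + j6 V.
Step 5 — Current: I = V / Z = -0.02063 + j0.08242 A = 0.08496∠104.1° A.
Step 6 — Complex power: S = V·I* = 0.2801 - j0.9803 VA.
Step 7 — Real power: P = Re(S) = 0.2801 W.
Step 8 — Reactive power: Q = Im(S) = -0.9803 VAR.
Step 9 — Apparent power: |S| = 1.02 VA.
Step 10 — Power factor: PF = P/|S| = 0.2747 (leading).

(a) P = 0.2801 W  (b) Q = -0.9803 VAR  (c) S = 1.02 VA  (d) PF = 0.2747 (leading)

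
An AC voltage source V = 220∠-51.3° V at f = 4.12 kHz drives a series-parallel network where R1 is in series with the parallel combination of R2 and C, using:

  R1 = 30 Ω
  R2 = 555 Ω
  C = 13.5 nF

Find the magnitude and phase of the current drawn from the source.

Step 1 — Angular frequency: ω = 2π·f = 2π·4120 = 2.589e+04 rad/s.
Step 2 — Component impedances:
  R1: Z = R = 30 Ω
  R2: Z = R = 555 Ω
  C: Z = 1/(jωC) = -j/(ω·C) = 0 - j2861 Ω
Step 3 — Parallel branch: R2 || C = 1/(1/R2 + 1/C) = 534.9 - j103.7 Ω.
Step 4 — Series with R1: Z_total = R1 + (R2 || C) = 564.9 - j103.7 Ω = 574.3∠-10.4° Ω.
Step 5 — Source phasor: V = 220∠-51.3° V = 137.6 - j171.7 V.
Step 6 — Ohm's law: I = V / Z_total = (137.6 - j171.7) / (564.9 - j103.7) = 0.2896 - j0.2508 A.
Step 7 — Convert to polar: |I| = 0.3831 A, ∠I = -40.9°.

I = 0.3831∠-40.9° A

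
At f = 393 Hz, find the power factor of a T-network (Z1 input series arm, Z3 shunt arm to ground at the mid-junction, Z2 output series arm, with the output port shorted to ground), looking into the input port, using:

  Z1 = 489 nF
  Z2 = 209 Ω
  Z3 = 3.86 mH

Step 1 — Angular frequency: ω = 2π·f = 2π·393 = 2469 rad/s.
Step 2 — Component impedances:
  Z1: Z = 1/(jωC) = -j/(ω·C) = 0 - j828.2 Ω
  Z2: Z = R = 209 Ω
  Z3: Z = jωL = j·2469·0.00386 = 0 + j9.531 Ω
Step 3 — With the output port shorted to ground, the output series arm Z2 runs from the junction to ground; the shunt arm Z3 also runs from the junction to ground. They appear in parallel: Z3 || Z2 = 0.4338 + j9.512 Ω.
Step 4 — Series with input arm Z1: Z_in = Z1 + (Z3 || Z2) = 0.4338 - j818.7 Ω = 818.7∠-90.0° Ω.
Step 5 — Power factor: PF = cos(φ) = Re(Z)/|Z| = 0.4338/818.7 = 0.0005299.
Step 6 — Type: Im(Z) = -818.7 ⇒ leading (phase φ = -90.0°).

PF = 0.0005299 (leading, φ = -90.0°)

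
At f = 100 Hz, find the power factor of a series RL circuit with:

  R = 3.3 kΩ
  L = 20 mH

Step 1 — Angular frequency: ω = 2π·f = 2π·100 = 628.3 rad/s.
Step 2 — Component impedances:
  R: Z = R = 3300 Ω
  L: Z = jωL = j·628.3·0.02 = 0 + j12.57 Ω
Step 3 — Series combination: Z_total = R + L = 3300 + j12.57 Ω = 3300∠0.2° Ω.
Step 4 — Power factor: PF = cos(φ) = Re(Z)/|Z| = 3300/3300 = 1.
Step 5 — Type: Im(Z) = 12.57 ⇒ lagging (phase φ = 0.2°).

PF = 1 (lagging, φ = 0.2°)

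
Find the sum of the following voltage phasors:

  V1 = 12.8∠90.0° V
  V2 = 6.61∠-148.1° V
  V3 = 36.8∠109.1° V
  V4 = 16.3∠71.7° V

Step 1 — Convert each phasor to rectangular form:
  V1 = 12.8·(cos(90.0°) + j·sin(90.0°)) = 0 + j12.8 V
  V2 = 6.61·(cos(-148.1°) + j·sin(-148.1°)) = -5.612 - j3.493 V
  V3 = 36.8·(cos(109.1°) + j·sin(109.1°)) = -12.04 + j34.77 V
  V4 = 16.3·(cos(71.7°) + j·sin(71.7°)) = 5.118 + j15.48 V
Step 2 — Sum components: V_total = -12.54 + j59.56 V.
Step 3 — Convert to polar: |V_total| = 60.86 V, ∠V_total = 101.9°.

V_total = 60.86∠101.9° V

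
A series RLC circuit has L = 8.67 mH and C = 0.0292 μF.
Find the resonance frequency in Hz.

Step 1 — Resonance condition Im(Z)=0 gives ω₀ = 1/√(LC).
Step 2 — ω₀ = 1/√(0.00867·2.92e-08) = 6.285e+04 rad/s.
Step 3 — f₀ = ω₀/(2π) = 1e+04 Hz.

f₀ = 1e+04 Hz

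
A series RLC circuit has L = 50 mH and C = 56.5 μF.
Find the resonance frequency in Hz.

Step 1 — Resonance condition Im(Z)=0 gives ω₀ = 1/√(LC).
Step 2 — ω₀ = 1/√(0.05·5.65e-05) = 595 rad/s.
Step 3 — f₀ = ω₀/(2π) = 94.69 Hz.

f₀ = 94.69 Hz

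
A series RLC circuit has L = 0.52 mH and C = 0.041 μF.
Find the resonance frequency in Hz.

Step 1 — Resonance condition Im(Z)=0 gives ω₀ = 1/√(LC).
Step 2 — ω₀ = 1/√(0.00052·4.1e-08) = 2.166e+05 rad/s.
Step 3 — f₀ = ω₀/(2π) = 3.447e+04 Hz.

f₀ = 3.447e+04 Hz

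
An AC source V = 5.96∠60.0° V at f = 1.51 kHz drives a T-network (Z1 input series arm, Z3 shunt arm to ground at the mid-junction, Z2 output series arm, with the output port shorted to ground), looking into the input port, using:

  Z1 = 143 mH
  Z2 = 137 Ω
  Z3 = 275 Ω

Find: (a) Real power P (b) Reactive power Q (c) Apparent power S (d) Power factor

Step 1 — Angular frequency: ω = 2π·f = 2π·1510 = 9488 rad/s.
Step 2 — Component impedances:
  Z1: Z = jωL = j·9488·0.143 = 0 + j1357 Ω
  Z2: Z = R = 137 Ω
  Z3: Z = R = 275 Ω
Step 3 — With the output port shorted to ground, the output series arm Z2 runs from the junction to ground; the shunt arm Z3 also runs from the junction to ground. They appear in parallel: Z3 || Z2 = 91.44 Ω.
Step 4 — Series with input arm Z1: Z_in = Z1 + (Z3 || Z2) = 91.44 + j1357 Ω = 1360∠86.1° Ω.
Step 5 — Source phasor: V = 5.96∠60.0° V = 2.98 + j5.162 V.
Step 6 — Current: I = V / Z = 0.003935 - j0.001931 A = 0.004383∠-26.1° A.
Step 7 — Complex power: S = V·I* = 0.001757 + j0.02606 VA.
Step 8 — Real power: P = Re(S) = 0.001757 W.
Step 9 — Reactive power: Q = Im(S) = 0.02606 VAR.
Step 10 — Apparent power: |S| = 0.02612 VA.
Step 11 — Power factor: PF = P/|S| = 0.06725 (lagging).

(a) P = 0.001757 W  (b) Q = 0.02606 VAR  (c) S = 0.02612 VA  (d) PF = 0.06725 (lagging)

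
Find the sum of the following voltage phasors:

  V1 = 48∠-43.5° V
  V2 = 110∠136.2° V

Step 1 — Convert each phasor to rectangular form:
  V1 = 48·(cos(-43.5°) + j·sin(-43.5°)) = 34.82 - j33.04 V
  V2 = 110·(cos(136.2°) + j·sin(136.2°)) = -79.39 + j76.14 V
Step 2 — Sum components: V_total = -44.58 + j43.09 V.
Step 3 — Convert to polar: |V_total| = 62 V, ∠V_total = 136.0°.

V_total = 62∠136.0° V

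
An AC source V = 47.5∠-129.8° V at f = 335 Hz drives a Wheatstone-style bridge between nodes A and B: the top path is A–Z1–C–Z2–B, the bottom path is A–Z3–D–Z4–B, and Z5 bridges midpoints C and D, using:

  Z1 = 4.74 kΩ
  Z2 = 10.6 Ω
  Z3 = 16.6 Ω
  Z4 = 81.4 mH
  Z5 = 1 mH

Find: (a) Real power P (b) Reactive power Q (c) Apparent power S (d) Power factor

Step 1 — Angular frequency: ω = 2π·f = 2π·335 = 2105 rad/s.
Step 2 — Component impedances:
  Z1: Z = R = 4740 Ω
  Z2: Z = R = 10.6 Ω
  Z3: Z = R = 16.6 Ω
  Z4: Z = jωL = j·2105·0.0814 = 0 + j171.3 Ω
  Z5: Z = jωL = j·2105·0.001 = 0 + j2.105 Ω
Step 3 — Bridge requires nodal analysis (the Z5 bridge couples midpoints C and D, so the two paths cannot be reduced to a simple series/parallel combination). Setting node B to ground and injecting 1 A at node A, the 3-node admittance system at A, C, D solves to V_A = Z_AB = 26.85 + j2.695 Ω = 26.98∠5.7° Ω.
Step 4 — Source phasor: V = 47.5∠-129.8° V = -30.41 - j36.49 V.
Step 5 — Current: I = V / Z = -1.256 - j1.233 A = 1.76∠-135.5° A.
Step 6 — Complex power: S = V·I* = 83.19 + j8.35 VA.
Step 7 — Real power: P = Re(S) = 83.19 W.
Step 8 — Reactive power: Q = Im(S) = 8.35 VAR.
Step 9 — Apparent power: |S| = 83.61 VA.
Step 10 — Power factor: PF = P/|S| = 0.995 (lagging).

(a) P = 83.19 W  (b) Q = 8.35 VAR  (c) S = 83.61 VA  (d) PF = 0.995 (lagging)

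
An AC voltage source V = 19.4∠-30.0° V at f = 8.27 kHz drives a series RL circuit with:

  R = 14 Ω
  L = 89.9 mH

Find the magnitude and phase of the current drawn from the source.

Step 1 — Angular frequency: ω = 2π·f = 2π·8270 = 5.196e+04 rad/s.
Step 2 — Component impedances:
  R: Z = R = 14 Ω
  L: Z = jωL = j·5.196e+04·0.0899 = 0 + j4671 Ω
Step 3 — Series combination: Z_total = R + L = 14 + j4671 Ω = 4671∠89.8° Ω.
Step 4 — Source phasor: V = 19.4∠-30.0° V = 16.8 - j9.7 V.
Step 5 — Ohm's law: I = V / Z_total = (16.8 - j9.7) / (14 + j4671) = -0.002066 - j0.003603 A.
Step 6 — Convert to polar: |I| = 0.004153 A, ∠I = -119.8°.

I = 0.004153∠-119.8° A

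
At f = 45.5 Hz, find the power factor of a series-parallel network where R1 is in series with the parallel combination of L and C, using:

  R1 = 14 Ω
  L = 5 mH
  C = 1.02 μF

Step 1 — Angular frequency: ω = 2π·f = 2π·45.5 = 285.9 rad/s.
Step 2 — Component impedances:
  R1: Z = R = 14 Ω
  L: Z = jωL = j·285.9·0.005 = 0 + j1.429 Ω
  C: Z = 1/(jωC) = -j/(ω·C) = 0 - j3429 Ω
Step 3 — Parallel branch: L || C = 1/(1/L + 1/C) = 0 + j1.43 Ω.
Step 4 — Series with R1: Z_total = R1 + (L || C) = 14 + j1.43 Ω = 14.07∠5.8° Ω.
Step 5 — Power factor: PF = cos(φ) = Re(Z)/|Z| = 14/14.073 = 0.9948.
Step 6 — Type: Im(Z) = 1.43 ⇒ lagging (phase φ = 5.8°).

PF = 0.9948 (lagging, φ = 5.8°)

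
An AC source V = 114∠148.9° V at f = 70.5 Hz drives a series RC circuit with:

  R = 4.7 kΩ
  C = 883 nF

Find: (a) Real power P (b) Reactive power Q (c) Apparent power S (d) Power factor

Step 1 — Angular frequency: ω = 2π·f = 2π·70.5 = 443 rad/s.
Step 2 — Component impedances:
  R: Z = R = 4700 Ω
  C: Z = 1/(jωC) = -j/(ω·C) = 0 - j2557 Ω
Step 3 — Series combination: Z_total = R + C = 4700 - j2557 Ω = 5350∠-28.5° Ω.
Step 4 — Source phasor: V = 114∠148.9° V = -97.61 + j58.88 V.
Step 5 — Current: I = V / Z = -0.02129 + j0.0009499 A = 0.02131∠177.4° A.
Step 6 — Complex power: S = V·I* = 2.134 - j1.161 VA.
Step 7 — Real power: P = Re(S) = 2.134 W.
Step 8 — Reactive power: Q = Im(S) = -1.161 VAR.
Step 9 — Apparent power: |S| = 2.429 VA.
Step 10 — Power factor: PF = P/|S| = 0.8784 (leading).

(a) P = 2.134 W  (b) Q = -1.161 VAR  (c) S = 2.429 VA  (d) PF = 0.8784 (leading)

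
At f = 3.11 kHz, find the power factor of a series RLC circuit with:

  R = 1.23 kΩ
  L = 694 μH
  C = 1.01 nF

Step 1 — Angular frequency: ω = 2π·f = 2π·3110 = 1.954e+04 rad/s.
Step 2 — Component impedances:
  R: Z = R = 1230 Ω
  L: Z = jωL = j·1.954e+04·0.000694 = 0 + j13.56 Ω
  C: Z = 1/(jωC) = -j/(ω·C) = 0 - j5.067e+04 Ω
Step 3 — Series combination: Z_total = R + L + C = 1230 - j5.065e+04 Ω = 5.067e+04∠-88.6° Ω.
Step 4 — Power factor: PF = cos(φ) = Re(Z)/|Z| = 1230/5.067e+04 = 0.02427.
Step 5 — Type: Im(Z) = -5.065e+04 ⇒ leading (phase φ = -88.6°).

PF = 0.02427 (leading, φ = -88.6°)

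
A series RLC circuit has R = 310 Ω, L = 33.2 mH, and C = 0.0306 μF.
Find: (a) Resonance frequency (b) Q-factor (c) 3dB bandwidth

Step 1 — Resonance: ω₀ = 1/√(LC) = 1/√(0.0332·3.06e-08) = 3.137e+04 rad/s.
Step 2 — f₀ = ω₀/(2π) = 4993 Hz.
Step 3 — Series Q: Q = ω₀L/R = 3.137e+04·0.0332/310 = 3.36.
Step 4 — Bandwidth: Δω = ω₀/Q = 9337 rad/s; BW = Δω/(2π) = 1486 Hz.

(a) f₀ = 4993 Hz  (b) Q = 3.36  (c) BW = 1486 Hz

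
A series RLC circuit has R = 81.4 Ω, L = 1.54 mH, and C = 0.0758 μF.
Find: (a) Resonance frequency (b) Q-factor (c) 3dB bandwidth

Step 1 — Resonance: ω₀ = 1/√(LC) = 1/√(0.00154·7.58e-08) = 9.256e+04 rad/s.
Step 2 — f₀ = ω₀/(2π) = 1.473e+04 Hz.
Step 3 — Series Q: Q = ω₀L/R = 9.256e+04·0.00154/81.4 = 1.751.
Step 4 — Bandwidth: Δω = ω₀/Q = 5.286e+04 rad/s; BW = Δω/(2π) = 8412 Hz.

(a) f₀ = 1.473e+04 Hz  (b) Q = 1.751  (c) BW = 8412 Hz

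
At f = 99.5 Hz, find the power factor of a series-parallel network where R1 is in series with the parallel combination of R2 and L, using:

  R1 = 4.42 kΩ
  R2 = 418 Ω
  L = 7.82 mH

Step 1 — Angular frequency: ω = 2π·f = 2π·99.5 = 625.2 rad/s.
Step 2 — Component impedances:
  R1: Z = R = 4420 Ω
  R2: Z = R = 418 Ω
  L: Z = jωL = j·625.2·0.00782 = 0 + j4.889 Ω
Step 3 — Parallel branch: R2 || L = 1/(1/R2 + 1/L) = 0.05717 + j4.888 Ω.
Step 4 — Series with R1: Z_total = R1 + (R2 || L) = 4420 + j4.888 Ω = 4420∠0.1° Ω.
Step 5 — Power factor: PF = cos(φ) = Re(Z)/|Z| = 4420/4420 = 1.
Step 6 — Type: Im(Z) = 4.888 ⇒ lagging (phase φ = 0.1°).

PF = 1 (lagging, φ = 0.1°)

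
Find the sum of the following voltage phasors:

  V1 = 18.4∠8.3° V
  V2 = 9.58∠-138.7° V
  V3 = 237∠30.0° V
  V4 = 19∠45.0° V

Step 1 — Convert each phasor to rectangular form:
  V1 = 18.4·(cos(8.3°) + j·sin(8.3°)) = 18.21 + j2.656 V
  V2 = 9.58·(cos(-138.7°) + j·sin(-138.7°)) = -7.197 - j6.323 V
  V3 = 237·(cos(30.0°) + j·sin(30.0°)) = 205.2 + j118.5 V
  V4 = 19·(cos(45.0°) + j·sin(45.0°)) = 13.44 + j13.44 V
Step 2 — Sum components: V_total = 229.7 + j128.3 V.
Step 3 — Convert to polar: |V_total| = 263.1 V, ∠V_total = 29.2°.

V_total = 263.1∠29.2° V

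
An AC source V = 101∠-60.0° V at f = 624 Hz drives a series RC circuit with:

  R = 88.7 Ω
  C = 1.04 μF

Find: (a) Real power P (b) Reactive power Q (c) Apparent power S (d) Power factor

Step 1 — Angular frequency: ω = 2π·f = 2π·624 = 3921 rad/s.
Step 2 — Component impedances:
  R: Z = R = 88.7 Ω
  C: Z = 1/(jωC) = -j/(ω·C) = 0 - j245.2 Ω
Step 3 — Series combination: Z_total = R + C = 88.7 - j245.2 Ω = 260.8∠-70.1° Ω.
Step 4 — Source phasor: V = 101∠-60.0° V = 50.5 - j87.47 V.
Step 5 — Current: I = V / Z = 0.3813 + j0.06802 A = 0.3873∠10.1° A.
Step 6 — Complex power: S = V·I* = 13.3 - j36.78 VA.
Step 7 — Real power: P = Re(S) = 13.3 W.
Step 8 — Reactive power: Q = Im(S) = -36.78 VAR.
Step 9 — Apparent power: |S| = 39.12 VA.
Step 10 — Power factor: PF = P/|S| = 0.3401 (leading).

(a) P = 13.3 W  (b) Q = -36.78 VAR  (c) S = 39.12 VA  (d) PF = 0.3401 (leading)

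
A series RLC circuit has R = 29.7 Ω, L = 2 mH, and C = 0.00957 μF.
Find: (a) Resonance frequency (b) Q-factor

Step 1 — Resonance condition Im(Z)=0 gives ω₀ = 1/√(LC).
Step 2 — ω₀ = 1/√(0.002·9.57e-09) = 2.286e+05 rad/s.
Step 3 — f₀ = ω₀/(2π) = 3.638e+04 Hz.
Step 4 — Series Q: Q = ω₀L/R = 2.286e+05·0.002/29.7 = 15.39.

(a) f₀ = 3.638e+04 Hz  (b) Q = 15.39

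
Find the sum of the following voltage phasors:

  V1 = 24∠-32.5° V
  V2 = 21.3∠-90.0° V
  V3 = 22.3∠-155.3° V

Step 1 — Convert each phasor to rectangular form:
  V1 = 24·(cos(-32.5°) + j·sin(-32.5°)) = 20.24 - j12.9 V
  V2 = 21.3·(cos(-90.0°) + j·sin(-90.0°)) = 0 - j21.3 V
  V3 = 22.3·(cos(-155.3°) + j·sin(-155.3°)) = -20.26 - j9.318 V
Step 2 — Sum components: V_total = -0.01834 - j43.51 V.
Step 3 — Convert to polar: |V_total| = 43.51 V, ∠V_total = -90.0°.

V_total = 43.51∠-90.0° V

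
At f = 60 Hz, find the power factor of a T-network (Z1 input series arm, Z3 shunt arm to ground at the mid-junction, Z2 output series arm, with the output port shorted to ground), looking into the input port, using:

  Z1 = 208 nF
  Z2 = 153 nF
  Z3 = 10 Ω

Step 1 — Angular frequency: ω = 2π·f = 2π·60 = 377 rad/s.
Step 2 — Component impedances:
  Z1: Z = 1/(jωC) = -j/(ω·C) = 0 - j1.275e+04 Ω
  Z2: Z = 1/(jωC) = -j/(ω·C) = 0 - j1.734e+04 Ω
  Z3: Z = R = 10 Ω
Step 3 — With the output port shorted to ground, the output series arm Z2 runs from the junction to ground; the shunt arm Z3 also runs from the junction to ground. They appear in parallel: Z3 || Z2 = 10 - j0.005768 Ω.
Step 4 — Series with input arm Z1: Z_in = Z1 + (Z3 || Z2) = 10 - j1.275e+04 Ω = 1.275e+04∠-90.0° Ω.
Step 5 — Power factor: PF = cos(φ) = Re(Z)/|Z| = 10/12753 = 0.0007841.
Step 6 — Type: Im(Z) = -1.275e+04 ⇒ leading (phase φ = -90.0°).

PF = 0.0007841 (leading, φ = -90.0°)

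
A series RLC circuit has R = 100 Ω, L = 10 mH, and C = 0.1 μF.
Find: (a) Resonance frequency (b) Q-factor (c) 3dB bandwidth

Step 1 — Resonance: ω₀ = 1/√(LC) = 1/√(0.01·1e-07) = 3.162e+04 rad/s.
Step 2 — f₀ = ω₀/(2π) = 5033 Hz.
Step 3 — Series Q: Q = ω₀L/R = 3.162e+04·0.01/100 = 3.162.
Step 4 — Bandwidth: Δω = ω₀/Q = 1e+04 rad/s; BW = Δω/(2π) = 1592 Hz.

(a) f₀ = 5033 Hz  (b) Q = 3.162  (c) BW = 1592 Hz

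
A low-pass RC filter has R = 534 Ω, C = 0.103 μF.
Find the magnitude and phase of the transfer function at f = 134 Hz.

Step 1 — Angular frequency: ω = 2π·134 = 841.9 rad/s.
Step 2 — Transfer function: H(jω) = 1/(1 + jωRC).
Step 3 — Denominator: 1 + jωRC = 1 + j·841.9·534·1.03e-07 = 1 + j0.04631.
Step 4 — H = 0.9979 - j0.04621.
Step 5 — Magnitude: |H| = 0.9989 (-0.0 dB); phase: φ = -2.7°.

|H| = 0.9989 (-0.0 dB), φ = -2.7°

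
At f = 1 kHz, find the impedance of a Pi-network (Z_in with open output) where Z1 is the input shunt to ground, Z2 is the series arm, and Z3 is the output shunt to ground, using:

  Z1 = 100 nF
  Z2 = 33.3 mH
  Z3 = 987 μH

Step 1 — Angular frequency: ω = 2π·f = 2π·1000 = 6283 rad/s.
Step 2 — Component impedances:
  Z1: Z = 1/(jωC) = -j/(ω·C) = 0 - j1592 Ω
  Z2: Z = jωL = j·6283·0.0333 = 0 + j209.2 Ω
  Z3: Z = jωL = j·6283·0.000987 = 0 + j6.202 Ω
Step 3 — With open output, the series arm Z2 and the output shunt Z3 appear in series to ground: Z2 + Z3 = 0 + j215.4 Ω.
Step 4 — Parallel with input shunt Z1: Z_in = Z1 || (Z2 + Z3) = 0 + j249.2 Ω = 249.2∠90.0° Ω.

Z = 0 + j249.2 Ω = 249.2∠90.0° Ω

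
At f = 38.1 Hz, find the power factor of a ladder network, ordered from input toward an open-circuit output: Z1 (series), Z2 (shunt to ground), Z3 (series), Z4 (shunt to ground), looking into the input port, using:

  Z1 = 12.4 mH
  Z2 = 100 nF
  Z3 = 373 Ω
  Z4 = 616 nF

Step 1 — Angular frequency: ω = 2π·f = 2π·38.1 = 239.4 rad/s.
Step 2 — Component impedances:
  Z1: Z = jωL = j·239.4·0.0124 = 0 + j2.968 Ω
  Z2: Z = 1/(jωC) = -j/(ω·C) = 0 - j4.177e+04 Ω
  Z3: Z = R = 373 Ω
  Z4: Z = 1/(jωC) = -j/(ω·C) = 0 - j6781 Ω
Step 3 — Ladder network (open output): work backward from the far end, alternating series and parallel combinations. Z_in = 276.1 - j5833 Ω = 5840∠-87.3° Ω.
Step 4 — Power factor: PF = cos(φ) = Re(Z)/|Z| = 276.07/5839.9 = 0.04727.
Step 5 — Type: Im(Z) = -5833 ⇒ leading (phase φ = -87.3°).

PF = 0.04727 (leading, φ = -87.3°)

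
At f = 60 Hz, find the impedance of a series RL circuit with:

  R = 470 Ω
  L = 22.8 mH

Step 1 — Angular frequency: ω = 2π·f = 2π·60 = 377 rad/s.
Step 2 — Component impedances:
  R: Z = R = 470 Ω
  L: Z = jωL = j·377·0.0228 = 0 + j8.595 Ω
Step 3 — Series combination: Z_total = R + L = 470 + j8.595 Ω = 470.1∠1.0° Ω.

Z = 470 + j8.595 Ω = 470.1∠1.0° Ω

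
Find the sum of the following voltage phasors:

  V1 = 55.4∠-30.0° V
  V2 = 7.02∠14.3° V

Step 1 — Convert each phasor to rectangular form:
  V1 = 55.4·(cos(-30.0°) + j·sin(-30.0°)) = 47.98 - j27.7 V
  V2 = 7.02·(cos(14.3°) + j·sin(14.3°)) = 6.802 + j1.734 V
Step 2 — Sum components: V_total = 54.78 - j25.97 V.
Step 3 — Convert to polar: |V_total| = 60.62 V, ∠V_total = -25.4°.

V_total = 60.62∠-25.4° V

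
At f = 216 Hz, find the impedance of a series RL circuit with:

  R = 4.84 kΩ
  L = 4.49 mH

Step 1 — Angular frequency: ω = 2π·f = 2π·216 = 1357 rad/s.
Step 2 — Component impedances:
  R: Z = R = 4840 Ω
  L: Z = jωL = j·1357·0.00449 = 0 + j6.094 Ω
Step 3 — Series combination: Z_total = R + L = 4840 + j6.094 Ω = 4840∠0.1° Ω.

Z = 4840 + j6.094 Ω = 4840∠0.1° Ω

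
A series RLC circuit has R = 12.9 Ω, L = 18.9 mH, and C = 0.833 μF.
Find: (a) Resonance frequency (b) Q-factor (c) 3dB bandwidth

Step 1 — Resonance condition Im(Z)=0 gives ω₀ = 1/√(LC).
Step 2 — ω₀ = 1/√(0.0189·8.33e-07) = 7970 rad/s.
Step 3 — f₀ = ω₀/(2π) = 1268 Hz.
Step 4 — Series Q: Q = ω₀L/R = 7970·0.0189/12.9 = 11.68.
Step 5 — 3dB bandwidth: Δω = ω₀/Q = 682.5 rad/s; BW = Δω/(2π) = 108.6 Hz.

(a) f₀ = 1268 Hz  (b) Q = 11.68  (c) BW = 108.6 Hz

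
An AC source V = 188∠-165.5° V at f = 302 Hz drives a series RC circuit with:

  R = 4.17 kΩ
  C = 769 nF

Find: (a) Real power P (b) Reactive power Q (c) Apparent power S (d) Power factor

Step 1 — Angular frequency: ω = 2π·f = 2π·302 = 1898 rad/s.
Step 2 — Component impedances:
  R: Z = R = 4170 Ω
  C: Z = 1/(jωC) = -j/(ω·C) = 0 - j685.3 Ω
Step 3 — Series combination: Z_total = R + C = 4170 - j685.3 Ω = 4226∠-9.3° Ω.
Step 4 — Source phasor: V = 188∠-165.5° V = -182 - j47.07 V.
Step 5 — Current: I = V / Z = -0.04069 - j0.01798 A = 0.04449∠-156.2° A.
Step 6 — Complex power: S = V·I* = 8.253 - j1.356 VA.
Step 7 — Real power: P = Re(S) = 8.253 W.
Step 8 — Reactive power: Q = Im(S) = -1.356 VAR.
Step 9 — Apparent power: |S| = 8.364 VA.
Step 10 — Power factor: PF = P/|S| = 0.9868 (leading).

(a) P = 8.253 W  (b) Q = -1.356 VAR  (c) S = 8.364 VA  (d) PF = 0.9868 (leading)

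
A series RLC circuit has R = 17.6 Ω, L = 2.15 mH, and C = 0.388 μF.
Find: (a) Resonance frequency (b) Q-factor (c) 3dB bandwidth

Step 1 — Resonance: ω₀ = 1/√(LC) = 1/√(0.00215·3.88e-07) = 3.462e+04 rad/s.
Step 2 — f₀ = ω₀/(2π) = 5510 Hz.
Step 3 — Series Q: Q = ω₀L/R = 3.462e+04·0.00215/17.6 = 4.23.
Step 4 — Bandwidth: Δω = ω₀/Q = 8186 rad/s; BW = Δω/(2π) = 1303 Hz.

(a) f₀ = 5510 Hz  (b) Q = 4.23  (c) BW = 1303 Hz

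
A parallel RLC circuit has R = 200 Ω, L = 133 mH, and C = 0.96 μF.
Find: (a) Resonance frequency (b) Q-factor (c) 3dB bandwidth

Step 1 — Resonance: ω₀ = 1/√(LC) = 1/√(0.133·9.6e-07) = 2799 rad/s.
Step 2 — f₀ = ω₀/(2π) = 445.4 Hz.
Step 3 — Parallel Q: Q = R/(ω₀L) = 200/(2799·0.133) = 0.5373.
Step 4 — Bandwidth: Δω = ω₀/Q = 5208 rad/s; BW = Δω/(2π) = 828.9 Hz.

(a) f₀ = 445.4 Hz  (b) Q = 0.5373  (c) BW = 828.9 Hz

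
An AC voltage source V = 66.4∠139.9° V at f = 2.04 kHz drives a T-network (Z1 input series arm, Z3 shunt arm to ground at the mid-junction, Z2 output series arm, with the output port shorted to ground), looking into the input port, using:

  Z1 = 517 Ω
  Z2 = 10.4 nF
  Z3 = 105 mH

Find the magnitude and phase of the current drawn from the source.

Step 1 — Angular frequency: ω = 2π·f = 2π·2040 = 1.282e+04 rad/s.
Step 2 — Component impedances:
  Z1: Z = R = 517 Ω
  Z2: Z = 1/(jωC) = -j/(ω·C) = 0 - j7502 Ω
  Z3: Z = jωL = j·1.282e+04·0.105 = 0 + j1346 Ω
Step 3 — With the output port shorted to ground, the output series arm Z2 runs from the junction to ground; the shunt arm Z3 also runs from the junction to ground. They appear in parallel: Z3 || Z2 = 0 + j1640 Ω.
Step 4 — Series with input arm Z1: Z_in = Z1 + (Z3 || Z2) = 517 + j1640 Ω = 1720∠72.5° Ω.
Step 5 — Source phasor: V = 66.4∠139.9° V = -50.79 + j42.77 V.
Step 6 — Ohm's law: I = V / Z_total = (-50.79 + j42.77) / (517 + j1640) = 0.01484 + j0.03565 A.
Step 7 — Convert to polar: |I| = 0.03861 A, ∠I = 67.4°.

I = 0.03861∠67.4° A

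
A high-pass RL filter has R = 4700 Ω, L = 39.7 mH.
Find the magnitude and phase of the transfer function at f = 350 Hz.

Step 1 — Angular frequency: ω = 2π·350 = 2199 rad/s.
Step 2 — Transfer function: H(jω) = jωL/(R + jωL).
Step 3 — Numerator jωL = j·87.3; denominator R + jωL = 4700 + j87.3.
Step 4 — H = 0.0003449 + j0.01857.
Step 5 — Magnitude: |H| = 0.01857 (-34.6 dB); phase: φ = 88.9°.

|H| = 0.01857 (-34.6 dB), φ = 88.9°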